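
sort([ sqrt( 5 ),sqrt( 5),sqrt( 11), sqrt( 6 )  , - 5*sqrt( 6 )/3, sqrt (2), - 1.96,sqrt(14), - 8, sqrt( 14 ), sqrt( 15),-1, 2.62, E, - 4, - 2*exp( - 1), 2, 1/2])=[ - 8, - 5*sqrt(6 )/3, - 4, - 1.96,-1,  -  2*exp(- 1),1/2, sqrt ( 2 ), 2, sqrt ( 5),  sqrt( 5 ), sqrt( 6), 2.62,E, sqrt(11 ),sqrt( 14), sqrt( 14 ),sqrt( 15 )]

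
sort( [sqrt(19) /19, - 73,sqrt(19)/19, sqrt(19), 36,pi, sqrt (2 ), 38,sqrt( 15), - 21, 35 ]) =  [-73, - 21,sqrt( 19 ) /19, sqrt(19 ) /19,sqrt(2), pi,sqrt ( 15 ),sqrt (19),  35, 36 , 38 ] 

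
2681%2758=2681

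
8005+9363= 17368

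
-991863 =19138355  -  20130218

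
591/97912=591/97912= 0.01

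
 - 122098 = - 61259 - 60839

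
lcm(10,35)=70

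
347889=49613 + 298276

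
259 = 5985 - 5726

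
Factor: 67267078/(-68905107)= -2^1 *3^( - 3 )* 79^1*271^1*1571^1  *  2552041^( - 1 ) 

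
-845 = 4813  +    -  5658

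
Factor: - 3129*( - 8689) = 27187881=3^1 * 7^1*149^1 * 8689^1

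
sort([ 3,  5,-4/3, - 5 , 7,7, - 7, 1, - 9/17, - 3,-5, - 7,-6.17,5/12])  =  [-7,-7,-6.17,  -  5,- 5, - 3, - 4/3, - 9/17,  5/12,1 , 3,5, 7,7]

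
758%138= 68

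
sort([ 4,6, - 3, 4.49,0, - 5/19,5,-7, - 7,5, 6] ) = [-7,- 7, - 3, - 5/19, 0,  4, 4.49,5 , 5,6, 6]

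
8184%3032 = 2120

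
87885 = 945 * 93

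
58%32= 26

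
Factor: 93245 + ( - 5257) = 2^2*21997^1 =87988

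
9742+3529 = 13271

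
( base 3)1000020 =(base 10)735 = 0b1011011111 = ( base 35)l0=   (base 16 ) 2df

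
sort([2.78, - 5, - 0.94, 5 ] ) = [-5,  -  0.94,2.78, 5 ] 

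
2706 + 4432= 7138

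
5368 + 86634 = 92002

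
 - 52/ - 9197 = 52/9197= 0.01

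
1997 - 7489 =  - 5492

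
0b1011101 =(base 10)93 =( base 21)49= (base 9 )113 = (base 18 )53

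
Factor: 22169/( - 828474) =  - 2^( - 1 )*  3^( - 1 )*7^1*3167^1*138079^( - 1) 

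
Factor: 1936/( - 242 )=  - 2^3  =  - 8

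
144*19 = 2736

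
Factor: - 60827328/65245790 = -30413664/32622895 = - 2^5 * 3^3 * 5^(  -  1) * 35201^1 *6524579^(-1 ) 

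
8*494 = 3952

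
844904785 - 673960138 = 170944647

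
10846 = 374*29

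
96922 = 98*989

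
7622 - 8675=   -  1053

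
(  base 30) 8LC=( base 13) 3753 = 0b1111010100010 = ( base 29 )99c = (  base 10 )7842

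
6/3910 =3/1955 = 0.00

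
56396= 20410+35986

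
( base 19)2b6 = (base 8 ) 1651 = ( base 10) 937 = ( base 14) 4AD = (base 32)t9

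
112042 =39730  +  72312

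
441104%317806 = 123298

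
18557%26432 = 18557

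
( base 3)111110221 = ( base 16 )2662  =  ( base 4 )2121202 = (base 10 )9826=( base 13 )461B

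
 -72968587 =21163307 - 94131894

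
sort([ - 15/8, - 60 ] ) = [ - 60, - 15/8 ]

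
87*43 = 3741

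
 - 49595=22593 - 72188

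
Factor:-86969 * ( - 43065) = 3745319985 = 3^3* 5^1*11^1*29^1* 86969^1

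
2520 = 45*56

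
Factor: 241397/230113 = 599/571 = 571^(-1)*599^1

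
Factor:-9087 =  - 3^1*13^1*233^1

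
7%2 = 1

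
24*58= 1392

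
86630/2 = 43315=43315.00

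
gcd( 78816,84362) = 2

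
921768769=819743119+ 102025650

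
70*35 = 2450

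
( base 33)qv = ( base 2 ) 1101111001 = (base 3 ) 1012221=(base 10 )889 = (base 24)1d1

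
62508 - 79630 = -17122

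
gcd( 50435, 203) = 7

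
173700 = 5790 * 30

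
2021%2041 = 2021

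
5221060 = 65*80324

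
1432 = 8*179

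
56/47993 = 56/47993  =  0.00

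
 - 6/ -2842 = 3/1421= 0.00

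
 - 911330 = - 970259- - 58929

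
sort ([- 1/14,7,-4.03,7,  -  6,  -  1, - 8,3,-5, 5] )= [ - 8, - 6 , - 5, - 4.03, -1, - 1/14, 3,5, 7, 7 ] 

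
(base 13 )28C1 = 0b1011100001111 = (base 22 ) C47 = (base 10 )5903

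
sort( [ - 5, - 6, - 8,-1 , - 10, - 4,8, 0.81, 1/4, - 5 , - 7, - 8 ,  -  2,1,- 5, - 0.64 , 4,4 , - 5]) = [-10, - 8, - 8, - 7, - 6,  -  5 ,-5, - 5 ,-5, - 4, - 2, - 1  ,-0.64, 1/4, 0.81 , 1,4,4,8]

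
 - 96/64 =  - 2 + 1/2 = - 1.50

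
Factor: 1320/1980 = 2/3=2^1*3^(  -  1)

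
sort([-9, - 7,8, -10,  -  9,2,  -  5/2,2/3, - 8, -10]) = [ -10, -10, - 9 ,-9,-8, - 7,-5/2,2/3,2,8 ]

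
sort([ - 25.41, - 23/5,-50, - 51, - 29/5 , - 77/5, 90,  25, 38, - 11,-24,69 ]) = [-51, - 50, - 25.41,  -  24,  -  77/5, - 11, - 29/5, - 23/5, 25, 38,69,90 ]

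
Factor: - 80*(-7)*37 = 2^4*5^1 * 7^1*37^1 = 20720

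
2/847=2/847 = 0.00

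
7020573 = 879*7987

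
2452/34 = 1226/17 = 72.12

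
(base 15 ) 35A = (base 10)760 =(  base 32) no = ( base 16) 2F8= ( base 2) 1011111000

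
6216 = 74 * 84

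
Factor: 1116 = 2^2*3^2*31^1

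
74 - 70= 4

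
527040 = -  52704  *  ( - 10 ) 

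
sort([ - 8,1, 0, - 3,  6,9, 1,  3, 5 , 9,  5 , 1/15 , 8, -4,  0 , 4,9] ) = [ - 8,-4,-3,0 , 0, 1/15,1, 1, 3,4,  5,  5,6,  8 , 9, 9, 9 ]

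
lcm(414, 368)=3312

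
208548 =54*3862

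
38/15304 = 19/7652 = 0.00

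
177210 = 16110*11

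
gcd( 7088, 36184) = 8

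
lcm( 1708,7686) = 15372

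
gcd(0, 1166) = 1166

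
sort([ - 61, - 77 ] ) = [ - 77, - 61]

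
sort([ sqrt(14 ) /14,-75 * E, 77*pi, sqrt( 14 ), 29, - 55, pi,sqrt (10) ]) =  [-75*E , - 55,sqrt( 14)/14, pi, sqrt(10), sqrt(14), 29,77*pi]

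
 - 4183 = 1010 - 5193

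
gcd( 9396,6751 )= 1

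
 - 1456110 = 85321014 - 86777124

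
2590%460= 290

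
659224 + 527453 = 1186677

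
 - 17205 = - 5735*3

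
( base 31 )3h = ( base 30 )3K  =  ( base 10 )110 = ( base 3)11002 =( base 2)1101110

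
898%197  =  110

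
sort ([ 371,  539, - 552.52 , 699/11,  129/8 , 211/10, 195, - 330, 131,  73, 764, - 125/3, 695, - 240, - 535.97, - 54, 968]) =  [ - 552.52, - 535.97,  -  330 , - 240, - 54, - 125/3,  129/8, 211/10,699/11, 73,131, 195,371, 539,695, 764, 968] 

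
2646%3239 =2646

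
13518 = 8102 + 5416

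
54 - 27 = 27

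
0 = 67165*0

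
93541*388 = 36293908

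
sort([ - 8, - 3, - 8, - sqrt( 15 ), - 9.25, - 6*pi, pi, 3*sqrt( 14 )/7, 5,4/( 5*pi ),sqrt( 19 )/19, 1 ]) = [ - 6*pi , - 9.25, - 8, - 8,-sqrt( 15), - 3,sqrt( 19 )/19,  4/ (5*pi), 1,3*sqrt( 14 ) /7  ,  pi, 5 ]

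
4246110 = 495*8578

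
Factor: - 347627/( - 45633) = 937/123 = 3^( - 1)*41^(-1)*937^1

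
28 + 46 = 74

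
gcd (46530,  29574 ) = 18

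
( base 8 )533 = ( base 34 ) a7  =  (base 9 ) 425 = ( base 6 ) 1335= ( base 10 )347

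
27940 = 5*5588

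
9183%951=624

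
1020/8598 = 170/1433 =0.12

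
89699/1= 89699 = 89699.00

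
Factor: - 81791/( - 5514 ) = 2^ ( - 1)*3^ (  -  1 )*89^1  =  89/6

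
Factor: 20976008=2^3*313^1 *8377^1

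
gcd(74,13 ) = 1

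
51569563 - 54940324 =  - 3370761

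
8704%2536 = 1096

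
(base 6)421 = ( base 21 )7a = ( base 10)157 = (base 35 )4H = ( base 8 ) 235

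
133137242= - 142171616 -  - 275308858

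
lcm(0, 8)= 0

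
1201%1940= 1201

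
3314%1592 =130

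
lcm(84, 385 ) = 4620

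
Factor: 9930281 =191^1*51991^1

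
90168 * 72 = 6492096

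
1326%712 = 614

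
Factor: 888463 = 157^1 * 5659^1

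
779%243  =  50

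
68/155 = 68/155 =0.44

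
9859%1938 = 169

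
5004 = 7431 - 2427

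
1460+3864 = 5324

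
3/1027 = 3/1027 = 0.00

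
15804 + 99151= 114955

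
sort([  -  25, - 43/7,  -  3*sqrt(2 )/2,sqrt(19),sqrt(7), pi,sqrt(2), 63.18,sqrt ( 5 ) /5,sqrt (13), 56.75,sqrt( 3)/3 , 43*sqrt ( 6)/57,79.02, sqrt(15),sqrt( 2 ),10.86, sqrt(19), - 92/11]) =[ - 25,-92/11,-43/7, - 3*sqrt( 2)/2,  sqrt( 5)/5,sqrt(3)/3,sqrt(2 ), sqrt (2), 43*sqrt(6)/57,sqrt ( 7 ),pi,sqrt(13 ),sqrt( 15), sqrt( 19),sqrt ( 19), 10.86 , 56.75,63.18,79.02]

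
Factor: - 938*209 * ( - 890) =2^2*5^1*7^1*11^1 * 19^1*67^1 * 89^1 =174477380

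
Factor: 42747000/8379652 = 10686750/2094913= 2^1*3^1*5^3*59^ ( - 1)*14249^1*35507^( - 1) 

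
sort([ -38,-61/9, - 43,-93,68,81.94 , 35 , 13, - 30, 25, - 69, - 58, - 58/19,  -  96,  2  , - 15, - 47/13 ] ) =[-96, - 93, - 69, - 58, - 43, - 38, - 30,  -  15, - 61/9,-47/13, - 58/19 , 2, 13 , 25,  35,68,  81.94]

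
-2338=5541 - 7879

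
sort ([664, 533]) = [533,  664] 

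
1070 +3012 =4082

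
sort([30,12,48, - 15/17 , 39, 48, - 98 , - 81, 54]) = [ - 98, - 81, - 15/17,12, 30,39,48,48 , 54 ] 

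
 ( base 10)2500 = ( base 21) 5E1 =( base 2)100111000100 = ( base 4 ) 213010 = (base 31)2ik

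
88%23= 19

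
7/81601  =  7/81601 = 0.00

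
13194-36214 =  - 23020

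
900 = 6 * 150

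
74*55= 4070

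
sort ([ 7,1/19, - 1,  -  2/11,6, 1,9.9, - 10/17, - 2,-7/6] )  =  [- 2 , - 7/6, - 1,-10/17, - 2/11,  1/19, 1,6,7,9.9] 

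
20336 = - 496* (- 41) 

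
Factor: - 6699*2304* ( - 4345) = 67062885120 = 2^8* 3^3*5^1*7^1*11^2*29^1*79^1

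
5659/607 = 5659/607 =9.32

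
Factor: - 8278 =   -  2^1*4139^1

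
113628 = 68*1671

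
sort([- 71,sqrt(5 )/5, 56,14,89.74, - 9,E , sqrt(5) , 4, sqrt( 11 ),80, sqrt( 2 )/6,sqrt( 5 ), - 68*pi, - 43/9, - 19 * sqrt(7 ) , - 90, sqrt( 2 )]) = [ - 68*pi, - 90 , - 71,-19 * sqrt( 7), - 9, - 43/9,sqrt( 2)/6,sqrt(5 ) /5, sqrt( 2),sqrt( 5),sqrt( 5),  E, sqrt(11),4,14,56, 80,89.74 ]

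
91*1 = 91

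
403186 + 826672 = 1229858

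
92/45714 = 46/22857 = 0.00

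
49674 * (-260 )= -12915240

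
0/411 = 0  =  0.00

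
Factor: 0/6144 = 0^1  =  0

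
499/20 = 499/20=24.95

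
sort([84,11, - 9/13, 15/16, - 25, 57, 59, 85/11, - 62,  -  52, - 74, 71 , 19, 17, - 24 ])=[ - 74, - 62, - 52, - 25,- 24, - 9/13, 15/16, 85/11,11, 17, 19,57, 59, 71, 84]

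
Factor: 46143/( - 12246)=- 2^( - 1 )* 3^2*13^(-1 )  *157^( - 1) * 1709^1= - 15381/4082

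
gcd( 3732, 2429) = 1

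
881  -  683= 198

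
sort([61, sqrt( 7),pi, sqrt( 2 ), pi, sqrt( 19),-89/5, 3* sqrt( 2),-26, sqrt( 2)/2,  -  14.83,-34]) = [- 34,-26, - 89/5,-14.83,sqrt( 2)/2,sqrt( 2 ), sqrt( 7 ),pi, pi,3 * sqrt( 2 ), sqrt(19), 61] 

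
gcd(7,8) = 1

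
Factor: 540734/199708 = 270367/99854 = 2^( - 1 )*29^1*9323^1*49927^(  -  1)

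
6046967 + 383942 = 6430909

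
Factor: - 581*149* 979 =-84751051 = -  7^1*11^1*83^1*89^1*149^1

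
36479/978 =37 + 293/978  =  37.30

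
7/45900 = 7/45900=0.00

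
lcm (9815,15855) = 206115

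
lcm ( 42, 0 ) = 0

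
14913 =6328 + 8585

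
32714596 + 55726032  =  88440628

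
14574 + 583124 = 597698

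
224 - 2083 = -1859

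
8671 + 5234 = 13905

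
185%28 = 17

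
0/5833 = 0 = 0.00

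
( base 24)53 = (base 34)3L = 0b1111011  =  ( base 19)69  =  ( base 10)123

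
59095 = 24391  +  34704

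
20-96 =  - 76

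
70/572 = 35/286 = 0.12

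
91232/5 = 91232/5 = 18246.40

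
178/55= 178/55 = 3.24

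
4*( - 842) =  - 3368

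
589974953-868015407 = -278040454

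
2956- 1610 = 1346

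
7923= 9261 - 1338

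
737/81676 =737/81676 = 0.01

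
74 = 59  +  15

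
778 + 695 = 1473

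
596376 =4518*132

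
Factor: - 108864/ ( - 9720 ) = 56/5=2^3*5^( - 1)*7^1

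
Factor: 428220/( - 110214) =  -2^1* 5^1*61^1*157^( - 1) = - 610/157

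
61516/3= 61516/3 = 20505.33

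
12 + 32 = 44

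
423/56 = 7 + 31/56 = 7.55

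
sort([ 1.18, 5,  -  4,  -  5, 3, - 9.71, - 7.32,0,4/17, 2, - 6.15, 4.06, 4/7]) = [ -9.71,  -  7.32,-6.15,-5,-4, 0, 4/17, 4/7,1.18, 2, 3, 4.06, 5]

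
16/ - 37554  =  -1 + 18769/18777 = -0.00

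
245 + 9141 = 9386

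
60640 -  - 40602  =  101242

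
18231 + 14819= 33050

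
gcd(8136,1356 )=1356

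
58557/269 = 217 + 184/269=   217.68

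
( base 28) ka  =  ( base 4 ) 20322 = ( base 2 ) 1000111010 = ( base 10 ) 570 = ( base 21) 163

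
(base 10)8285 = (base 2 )10000001011101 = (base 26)c6h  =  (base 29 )9ok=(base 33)7k2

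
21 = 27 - 6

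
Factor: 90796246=2^1*3571^1*12713^1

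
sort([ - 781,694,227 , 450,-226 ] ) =[-781,-226,227,450, 694 ]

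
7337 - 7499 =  - 162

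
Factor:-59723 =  - 59723^1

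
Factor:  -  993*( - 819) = 813267 = 3^3*7^1 *13^1*331^1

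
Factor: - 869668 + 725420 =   -  144248 = - 2^3*13^1*19^1 * 73^1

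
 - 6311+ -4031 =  - 10342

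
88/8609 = 88/8609 = 0.01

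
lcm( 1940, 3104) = 15520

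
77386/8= 9673  +  1/4 = 9673.25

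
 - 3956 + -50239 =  - 54195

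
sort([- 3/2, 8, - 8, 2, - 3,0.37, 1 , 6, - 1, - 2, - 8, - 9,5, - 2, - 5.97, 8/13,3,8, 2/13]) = [ - 9, -8,  -  8, - 5.97, - 3, - 2,- 2, - 3/2, - 1,2/13, 0.37, 8/13 , 1,2,3, 5, 6,  8, 8]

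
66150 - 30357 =35793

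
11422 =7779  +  3643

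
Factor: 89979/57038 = 2^(-1)*3^1*19^ ( - 2)*79^( - 1 )*89^1*337^1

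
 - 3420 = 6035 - 9455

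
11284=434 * 26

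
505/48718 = 505/48718 = 0.01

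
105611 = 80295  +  25316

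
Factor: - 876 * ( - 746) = 653496 = 2^3*3^1*73^1*  373^1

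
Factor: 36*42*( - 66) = - 2^4*3^4*7^1 *11^1 = -99792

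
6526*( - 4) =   -  26104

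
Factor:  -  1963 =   -  13^1*151^1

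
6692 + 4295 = 10987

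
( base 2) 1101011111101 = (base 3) 100110220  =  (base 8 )15375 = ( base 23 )D19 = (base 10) 6909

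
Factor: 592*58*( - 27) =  - 927072= - 2^5*3^3*29^1*37^1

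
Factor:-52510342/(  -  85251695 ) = 2^1 * 5^( - 1)*31^1 * 653^1 * 1297^1*4049^( - 1 )*4211^( - 1 ) 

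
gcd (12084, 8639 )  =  53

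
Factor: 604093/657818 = 2^ ( - 1)*19^( - 1)*211^1 * 409^1*2473^(  -  1 ) = 86299/93974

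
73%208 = 73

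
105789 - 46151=59638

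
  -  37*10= -370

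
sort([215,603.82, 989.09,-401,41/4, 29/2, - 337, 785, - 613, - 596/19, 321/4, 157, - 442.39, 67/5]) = [ -613 , - 442.39, - 401,  -  337, - 596/19 , 41/4, 67/5 , 29/2, 321/4 , 157, 215,  603.82, 785,  989.09 ]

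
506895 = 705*719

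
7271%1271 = 916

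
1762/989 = 1762/989 = 1.78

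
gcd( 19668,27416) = 596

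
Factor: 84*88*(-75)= - 2^5 * 3^2*5^2*7^1*11^1 =- 554400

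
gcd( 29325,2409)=3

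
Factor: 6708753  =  3^2*137^1 * 5441^1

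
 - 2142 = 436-2578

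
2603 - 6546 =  - 3943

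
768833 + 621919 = 1390752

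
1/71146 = 1/71146 = 0.00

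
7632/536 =954/67 = 14.24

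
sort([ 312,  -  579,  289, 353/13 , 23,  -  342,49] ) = [- 579,  -  342, 23,353/13, 49,289,312] 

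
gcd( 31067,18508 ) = 661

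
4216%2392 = 1824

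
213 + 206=419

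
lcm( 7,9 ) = 63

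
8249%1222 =917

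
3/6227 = 3/6227  =  0.00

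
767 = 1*767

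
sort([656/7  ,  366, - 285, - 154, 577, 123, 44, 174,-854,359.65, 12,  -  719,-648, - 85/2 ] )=[ - 854, - 719,-648, - 285,  -  154, - 85/2,12, 44,656/7,123,174 , 359.65 , 366 , 577] 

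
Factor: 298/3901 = 2^1*47^( - 1)*83^( -1 )*149^1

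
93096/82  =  1135 + 13/41 = 1135.32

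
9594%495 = 189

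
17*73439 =1248463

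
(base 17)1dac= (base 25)E42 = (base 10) 8852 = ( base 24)f8k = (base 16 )2294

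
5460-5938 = - 478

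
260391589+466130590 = 726522179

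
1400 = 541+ 859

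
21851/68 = 321 + 23/68 = 321.34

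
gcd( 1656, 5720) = 8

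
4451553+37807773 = 42259326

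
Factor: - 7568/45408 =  - 2^(  -  1) * 3^( - 1) = - 1/6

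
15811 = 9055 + 6756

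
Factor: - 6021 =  -3^3* 223^1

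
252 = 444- 192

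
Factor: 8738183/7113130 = 2^( - 1)  *5^ (  -  1 ) * 23^1 * 53^( - 1)*71^1*5351^1*13421^( - 1) 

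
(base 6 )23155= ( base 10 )3311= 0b110011101111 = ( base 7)12440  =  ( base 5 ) 101221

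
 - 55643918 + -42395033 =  - 98038951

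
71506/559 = 71506/559=127.92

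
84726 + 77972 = 162698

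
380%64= 60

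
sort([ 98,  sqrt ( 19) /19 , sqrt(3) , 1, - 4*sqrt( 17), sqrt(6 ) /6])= [ - 4  *sqrt (17),sqrt(19 ) /19, sqrt( 6) /6,1 , sqrt(3), 98 ] 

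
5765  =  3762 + 2003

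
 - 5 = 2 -7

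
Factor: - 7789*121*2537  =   - 2391043853  =  - 11^2 * 43^1 *59^1*7789^1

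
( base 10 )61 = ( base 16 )3D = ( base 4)331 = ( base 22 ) 2h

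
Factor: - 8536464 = - 2^4*3^2*59281^1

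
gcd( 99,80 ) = 1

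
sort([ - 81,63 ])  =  [ - 81,63 ]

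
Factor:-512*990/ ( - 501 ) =168960/167  =  2^10*3^1*5^1 * 11^1 *167^( - 1 )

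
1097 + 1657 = 2754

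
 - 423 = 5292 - 5715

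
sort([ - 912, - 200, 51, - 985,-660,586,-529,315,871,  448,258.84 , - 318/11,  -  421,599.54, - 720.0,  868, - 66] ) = [-985, - 912, - 720.0,-660,-529 ,-421, - 200, -66 , - 318/11,51,258.84, 315,448,586,599.54,868,871 ]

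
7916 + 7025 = 14941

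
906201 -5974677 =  - 5068476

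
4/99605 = 4/99605  =  0.00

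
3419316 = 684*4999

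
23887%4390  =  1937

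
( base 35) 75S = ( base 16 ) 224a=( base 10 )8778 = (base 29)ACK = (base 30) 9MI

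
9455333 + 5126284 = 14581617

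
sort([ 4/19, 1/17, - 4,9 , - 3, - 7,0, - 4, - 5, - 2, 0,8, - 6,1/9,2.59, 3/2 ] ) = [ - 7, - 6, - 5, - 4, - 4, -3, - 2,0, 0, 1/17,1/9,4/19,3/2,2.59, 8,9 ] 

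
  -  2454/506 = - 5 + 38/253 = - 4.85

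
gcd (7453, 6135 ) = 1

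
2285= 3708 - 1423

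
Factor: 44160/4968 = 80/9 =2^4*3^(-2 ) * 5^1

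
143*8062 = 1152866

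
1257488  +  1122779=2380267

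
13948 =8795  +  5153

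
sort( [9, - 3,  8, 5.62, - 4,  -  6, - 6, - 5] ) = [-6, -6, - 5, - 4 ,-3, 5.62,8,9] 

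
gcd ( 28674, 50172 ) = 6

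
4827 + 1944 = 6771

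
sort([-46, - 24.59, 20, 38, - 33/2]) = [ - 46, - 24.59, - 33/2, 20,  38]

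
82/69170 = 41/34585 = 0.00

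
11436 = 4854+6582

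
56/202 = 28/101 = 0.28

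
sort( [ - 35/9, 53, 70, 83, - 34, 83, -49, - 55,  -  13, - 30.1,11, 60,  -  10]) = [  -  55, - 49,  -  34, -30.1, - 13,-10, - 35/9, 11, 53, 60,  70,  83,83 ]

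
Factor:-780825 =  - 3^1*5^2*29^1*359^1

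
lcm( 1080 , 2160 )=2160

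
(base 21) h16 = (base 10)7524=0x1D64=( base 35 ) 64Y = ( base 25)C0O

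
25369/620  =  25369/620 = 40.92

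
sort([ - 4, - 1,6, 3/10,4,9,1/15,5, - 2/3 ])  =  [ - 4, - 1,  -  2/3,1/15,3/10,4,5, 6, 9] 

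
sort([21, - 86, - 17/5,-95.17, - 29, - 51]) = [ - 95.17, - 86,  -  51, - 29, - 17/5,21]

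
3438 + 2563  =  6001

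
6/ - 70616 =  - 3/35308 = -0.00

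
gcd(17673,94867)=1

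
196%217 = 196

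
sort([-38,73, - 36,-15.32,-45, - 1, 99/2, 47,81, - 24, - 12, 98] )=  [-45, - 38, - 36, - 24,-15.32, - 12, - 1,47,99/2, 73,81,98] 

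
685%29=18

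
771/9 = 85 + 2/3= 85.67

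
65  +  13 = 78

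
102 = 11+91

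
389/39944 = 389/39944 = 0.01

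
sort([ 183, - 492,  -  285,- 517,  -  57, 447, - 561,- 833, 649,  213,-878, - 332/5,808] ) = [ - 878, - 833, - 561,  -  517,  -  492 ,  -  285, - 332/5 ,-57, 183,213, 447, 649, 808] 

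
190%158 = 32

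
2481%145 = 16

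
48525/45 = 1078 + 1/3 = 1078.33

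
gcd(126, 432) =18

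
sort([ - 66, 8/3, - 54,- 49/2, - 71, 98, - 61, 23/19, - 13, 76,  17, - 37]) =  [ - 71, - 66, - 61,-54, - 37,-49/2, - 13,  23/19,8/3 , 17, 76,98]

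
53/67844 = 53/67844 = 0.00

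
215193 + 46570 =261763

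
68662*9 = 617958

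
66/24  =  11/4 = 2.75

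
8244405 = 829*9945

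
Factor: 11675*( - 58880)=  - 687424000 = -2^9*5^3*23^1*467^1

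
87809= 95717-7908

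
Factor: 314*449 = 2^1*157^1  *449^1 = 140986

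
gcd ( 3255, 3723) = 3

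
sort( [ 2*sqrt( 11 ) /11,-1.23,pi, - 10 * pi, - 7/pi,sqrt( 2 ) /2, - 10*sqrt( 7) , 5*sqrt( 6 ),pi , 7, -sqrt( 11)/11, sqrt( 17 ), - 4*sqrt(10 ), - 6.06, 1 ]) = [ - 10*pi, - 10 * sqrt(7),- 4*sqrt( 10 ), - 6.06,-7/pi,-1.23,-sqrt ( 11)/11,2*sqrt(11)/11,sqrt( 2)/2, 1,pi , pi,sqrt( 17), 7 , 5  *  sqrt( 6) ] 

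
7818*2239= 17504502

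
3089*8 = 24712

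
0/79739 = 0=0.00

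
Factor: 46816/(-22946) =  - 2^4*19^1*149^( - 1) = -304/149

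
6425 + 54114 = 60539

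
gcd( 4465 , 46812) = 47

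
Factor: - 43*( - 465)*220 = 2^2*3^1*5^2*11^1*31^1 * 43^1 = 4398900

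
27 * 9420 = 254340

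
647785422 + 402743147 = 1050528569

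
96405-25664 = 70741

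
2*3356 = 6712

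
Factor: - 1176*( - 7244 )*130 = 2^6*3^1* 5^1*7^2*13^1*1811^1 = 1107462720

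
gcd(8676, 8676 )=8676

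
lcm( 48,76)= 912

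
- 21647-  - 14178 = -7469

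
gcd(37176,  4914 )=6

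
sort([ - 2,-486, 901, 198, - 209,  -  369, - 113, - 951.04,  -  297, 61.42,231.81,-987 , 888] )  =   [- 987, - 951.04, - 486, - 369,-297, -209, - 113, -2, 61.42, 198,231.81,888, 901]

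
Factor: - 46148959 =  - 1231^1*37489^1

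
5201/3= 5201/3 =1733.67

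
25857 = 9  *2873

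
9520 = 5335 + 4185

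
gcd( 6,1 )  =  1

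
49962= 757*66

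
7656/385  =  696/35 = 19.89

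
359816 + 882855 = 1242671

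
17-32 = -15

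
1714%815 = 84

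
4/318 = 2/159 = 0.01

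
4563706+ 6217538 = 10781244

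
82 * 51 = 4182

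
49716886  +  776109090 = 825825976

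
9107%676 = 319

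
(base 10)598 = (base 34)hk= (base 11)4a4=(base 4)21112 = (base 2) 1001010110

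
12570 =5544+7026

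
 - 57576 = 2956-60532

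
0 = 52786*0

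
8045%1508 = 505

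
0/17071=0 = 0.00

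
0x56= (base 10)86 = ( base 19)4A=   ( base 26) 38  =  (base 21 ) 42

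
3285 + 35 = 3320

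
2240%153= 98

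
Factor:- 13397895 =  -3^2*5^1* 7^1*42533^1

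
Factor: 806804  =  2^2*201701^1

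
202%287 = 202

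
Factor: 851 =23^1*37^1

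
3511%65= 1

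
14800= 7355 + 7445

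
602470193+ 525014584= 1127484777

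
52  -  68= - 16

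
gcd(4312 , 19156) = 4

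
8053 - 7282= 771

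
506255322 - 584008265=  - 77752943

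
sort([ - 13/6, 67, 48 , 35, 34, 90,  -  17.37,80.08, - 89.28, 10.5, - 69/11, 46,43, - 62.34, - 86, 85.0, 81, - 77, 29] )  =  [ - 89.28, - 86,-77,-62.34, - 17.37,-69/11,  -  13/6,10.5, 29,  34,35, 43,46, 48,67, 80.08,81, 85.0,90]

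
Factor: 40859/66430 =449/730   =  2^( - 1 )*5^( - 1) * 73^ ( - 1 )*449^1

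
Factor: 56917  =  7^1 * 47^1* 173^1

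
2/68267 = 2/68267 = 0.00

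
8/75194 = 4/37597 = 0.00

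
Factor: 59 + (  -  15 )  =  2^2*11^1  =  44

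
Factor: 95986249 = 71^1*1351919^1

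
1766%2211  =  1766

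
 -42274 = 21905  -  64179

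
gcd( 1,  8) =1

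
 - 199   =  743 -942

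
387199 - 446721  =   - 59522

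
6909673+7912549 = 14822222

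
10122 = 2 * 5061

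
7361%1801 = 157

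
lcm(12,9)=36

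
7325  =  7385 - 60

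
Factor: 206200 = 2^3*5^2*1031^1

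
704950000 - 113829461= 591120539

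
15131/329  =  45 + 326/329  =  45.99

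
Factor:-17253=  - 3^5*71^1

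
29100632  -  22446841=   6653791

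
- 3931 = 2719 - 6650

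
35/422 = 35/422  =  0.08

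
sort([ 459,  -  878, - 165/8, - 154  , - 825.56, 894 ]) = [ - 878, - 825.56, - 154, - 165/8 , 459, 894]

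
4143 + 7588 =11731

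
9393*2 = 18786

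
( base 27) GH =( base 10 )449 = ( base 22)k9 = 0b111000001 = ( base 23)JC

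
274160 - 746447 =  - 472287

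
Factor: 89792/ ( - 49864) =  - 2^3*61^1*271^( - 1 ) =- 488/271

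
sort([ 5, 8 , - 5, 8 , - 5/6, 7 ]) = [-5, - 5/6, 5, 7, 8, 8 ]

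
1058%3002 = 1058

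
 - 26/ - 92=13/46=0.28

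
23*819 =18837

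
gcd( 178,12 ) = 2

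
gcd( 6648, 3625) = 1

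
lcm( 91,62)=5642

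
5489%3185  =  2304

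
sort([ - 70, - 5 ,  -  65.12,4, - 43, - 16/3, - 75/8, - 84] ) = [ - 84,-70, - 65.12,- 43, - 75/8,-16/3 ,- 5,  4 ]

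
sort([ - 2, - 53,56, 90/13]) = [ - 53, - 2 , 90/13,  56] 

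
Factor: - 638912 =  -2^6*67^1*149^1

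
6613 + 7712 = 14325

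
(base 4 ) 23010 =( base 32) m4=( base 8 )1304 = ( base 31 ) MQ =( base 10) 708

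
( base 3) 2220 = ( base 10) 78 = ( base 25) 33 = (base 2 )1001110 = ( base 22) 3C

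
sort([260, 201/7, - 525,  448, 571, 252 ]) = [ - 525, 201/7,  252,260,448,571 ]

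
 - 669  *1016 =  - 679704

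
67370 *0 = 0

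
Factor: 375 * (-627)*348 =-2^2*3^3*5^3 *11^1*19^1*29^1 = -81823500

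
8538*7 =59766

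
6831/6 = 1138+1/2 = 1138.50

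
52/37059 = 52/37059 = 0.00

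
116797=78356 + 38441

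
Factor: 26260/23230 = 2^1*13^1*23^(-1)=26/23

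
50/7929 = 50/7929 =0.01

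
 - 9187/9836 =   -  1  +  649/9836=-  0.93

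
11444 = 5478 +5966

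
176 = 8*22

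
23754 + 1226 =24980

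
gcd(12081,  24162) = 12081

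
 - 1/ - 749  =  1/749=0.00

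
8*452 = 3616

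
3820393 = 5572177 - 1751784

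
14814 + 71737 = 86551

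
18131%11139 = 6992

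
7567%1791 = 403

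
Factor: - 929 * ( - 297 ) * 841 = 3^3*11^1 * 29^2*929^1  =  232042833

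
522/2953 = 522/2953 = 0.18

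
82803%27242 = 1077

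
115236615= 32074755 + 83161860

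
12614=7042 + 5572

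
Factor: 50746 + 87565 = 138311^1=138311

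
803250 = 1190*675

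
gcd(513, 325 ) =1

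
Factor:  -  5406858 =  - 2^1 *3^3*223^1 * 449^1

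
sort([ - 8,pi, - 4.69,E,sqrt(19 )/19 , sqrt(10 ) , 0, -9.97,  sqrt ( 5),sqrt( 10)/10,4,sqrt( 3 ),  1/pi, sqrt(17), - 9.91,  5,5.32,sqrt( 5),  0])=[  -  9.97,-9.91,-8, - 4.69 , 0, 0,sqrt( 19) /19,sqrt( 10) /10, 1/pi,sqrt( 3) , sqrt(5 ), sqrt( 5),E, pi,  sqrt( 10),4,  sqrt( 17 ),5,5.32] 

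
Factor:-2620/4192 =-2^( - 3 )*5^1 = - 5/8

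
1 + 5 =6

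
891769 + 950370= 1842139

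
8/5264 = 1/658 =0.00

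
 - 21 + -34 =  - 55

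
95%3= 2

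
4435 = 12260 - 7825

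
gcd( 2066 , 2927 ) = 1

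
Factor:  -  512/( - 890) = 2^8*5^( - 1)*89^( - 1 ) = 256/445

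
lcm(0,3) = 0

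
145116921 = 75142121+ 69974800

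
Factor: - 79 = -79^1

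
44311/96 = 44311/96= 461.57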